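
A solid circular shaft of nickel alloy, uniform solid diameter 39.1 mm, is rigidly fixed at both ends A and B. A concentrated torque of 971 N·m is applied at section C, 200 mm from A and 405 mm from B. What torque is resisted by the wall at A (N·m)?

With uniform GJ and both ends fixed, compatibility θ_AC = θ_CB gives T_A·a = T_B·b, together with T_A + T_B = T₀.
T_A = T₀·b/(a+b) = 971.0·405/605.0 = 650.0 N·m; T_B = 321.0 N·m.

650 N·m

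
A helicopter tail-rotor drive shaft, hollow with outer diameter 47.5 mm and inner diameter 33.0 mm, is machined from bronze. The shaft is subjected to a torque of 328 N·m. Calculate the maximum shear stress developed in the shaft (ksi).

J = π(d_o⁴ − d_i⁴)/32 = π(0.0475⁴ − 0.0330⁴)/32 = 3.833×10^-7 m⁴.
τ_max = T·r/J = 328.0 × 0.0238 / 3.833×10^-7 = 2.032×10^7 Pa.

2.95 ksi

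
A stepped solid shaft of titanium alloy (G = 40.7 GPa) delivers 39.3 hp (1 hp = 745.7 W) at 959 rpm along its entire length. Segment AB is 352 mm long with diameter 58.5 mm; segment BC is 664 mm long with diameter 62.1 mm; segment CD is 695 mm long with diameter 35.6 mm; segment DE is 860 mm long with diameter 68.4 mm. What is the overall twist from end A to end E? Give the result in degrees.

ω = 2π·959/60 = 100.4 rad/s, so T = P/ω = 39.3×745.7 / 100.4 = 291.8 N·m.
J_AB = π(0.0585)⁴/32 = 1.15×10^-6 m⁴; J_BC = π(0.0621)⁴/32 = 1.46×10^-6 m⁴; J_CD = π(0.0356)⁴/32 = 1.58×10^-7 m⁴; J_DE = π(0.0684)⁴/32 = 2.15×10^-6 m⁴.
θ = (T/G)·Σ L_i/J_i = (291.8/40.7×10⁹)·(0.352/1.15×10^-6 + 0.664/1.46×10^-6 + 0.695/1.58×10^-7 + 0.860/2.15×10^-6) = 0.03993 rad.

2.29°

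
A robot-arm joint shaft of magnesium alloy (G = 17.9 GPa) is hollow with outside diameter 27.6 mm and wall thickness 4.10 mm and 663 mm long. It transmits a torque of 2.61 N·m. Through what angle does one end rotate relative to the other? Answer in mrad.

J = π(d_o⁴ − d_i⁴)/32 = π(0.0276⁴ − 0.0194⁴)/32 = 4.306×10^-8 m⁴.
θ = T·L/(G·J) = 2.610 × 0.663 / (17.9×10⁹ × 4.306×10^-8) = 2.245×10^-3 rad.

2.24 mrad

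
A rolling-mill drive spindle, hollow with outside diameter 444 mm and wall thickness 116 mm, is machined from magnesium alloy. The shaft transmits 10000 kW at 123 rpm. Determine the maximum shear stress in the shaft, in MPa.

47.7 MPa

ω = 2π·123/60 = 12.88 rad/s, so T = P/ω = 10000×10³ / 12.88 = 776400 N·m.
J = π(d_o⁴ − d_i⁴)/32 = π(0.444⁴ − 0.212⁴)/32 = 3.617×10^-3 m⁴.
τ_max = T·r/J = 776400 × 0.222 / 3.617×10^-3 = 4.765×10^7 Pa.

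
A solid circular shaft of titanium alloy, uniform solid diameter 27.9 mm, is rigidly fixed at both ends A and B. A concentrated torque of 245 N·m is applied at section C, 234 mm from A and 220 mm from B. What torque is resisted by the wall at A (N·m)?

119 N·m

With uniform GJ and both ends fixed, compatibility θ_AC = θ_CB gives T_A·a = T_B·b, together with T_A + T_B = T₀.
T_A = T₀·b/(a+b) = 245.0·220/454.0 = 118.7 N·m; T_B = 126.3 N·m.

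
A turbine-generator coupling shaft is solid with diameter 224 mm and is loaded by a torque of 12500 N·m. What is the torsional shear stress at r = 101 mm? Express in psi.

741 psi

J = πd⁴/32 = π(0.224)⁴/32 = 2.472×10^-4 m⁴.
Shear stress varies linearly with radius: τ = T·r/J = 12500 × 0.101 / 2.472×10^-4 = 5.108×10^6 Pa.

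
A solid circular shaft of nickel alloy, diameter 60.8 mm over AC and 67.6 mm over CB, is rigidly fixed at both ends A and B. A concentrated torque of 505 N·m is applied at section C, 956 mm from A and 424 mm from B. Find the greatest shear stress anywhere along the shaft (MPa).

Compatibility: T_A·a/J_AC = T_B·b/J_CB with T_A + T_B = T₀.
J_AC = 1.34×10^-6 m⁴, J_CB = 2.05×10^-6 m⁴, so T_A = T₀·(J_AC/a)/((J_AC/a)+(J_CB/b)) = 113.6 N·m, T_B = 391.4 N·m.
τ in each portion: τ_AC = 2.57×10^6 Pa, τ_CB = 6.45×10^6 Pa; maximum is in CB.
τ_max = T_CB·r/J = 391.4·0.0338/2.05×10^-6 = 6.453×10^6 Pa.

6.45 MPa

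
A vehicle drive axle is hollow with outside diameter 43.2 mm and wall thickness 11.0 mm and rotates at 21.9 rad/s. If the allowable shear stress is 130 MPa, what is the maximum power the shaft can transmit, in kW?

J = π(d_o⁴ − d_i⁴)/32 = π(0.0432⁴ − 0.0212⁴)/32 = 3.221×10^-7 m⁴.
T_max = τ_allow·J/r = 1.30×10^8 × 3.221×10^-7 / 0.0216 = 1939 N·m.
ω = 21.9 rad/s, so P_max = T_max·ω = 4.245×10^4 W.

42.5 kW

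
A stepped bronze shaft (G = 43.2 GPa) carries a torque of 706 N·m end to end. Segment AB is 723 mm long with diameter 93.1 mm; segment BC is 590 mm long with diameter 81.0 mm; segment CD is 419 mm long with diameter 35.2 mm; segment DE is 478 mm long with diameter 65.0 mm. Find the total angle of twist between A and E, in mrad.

53.8 mrad

J_AB = π(0.0931)⁴/32 = 7.38×10^-6 m⁴; J_BC = π(0.0810)⁴/32 = 4.23×10^-6 m⁴; J_CD = π(0.0352)⁴/32 = 1.51×10^-7 m⁴; J_DE = π(0.0650)⁴/32 = 1.75×10^-6 m⁴.
θ = (T/G)·Σ L_i/J_i = (706.0/43.2×10⁹)·(0.723/7.38×10^-6 + 0.590/4.23×10^-6 + 0.419/1.51×10^-7 + 0.478/1.75×10^-6) = 0.05377 rad.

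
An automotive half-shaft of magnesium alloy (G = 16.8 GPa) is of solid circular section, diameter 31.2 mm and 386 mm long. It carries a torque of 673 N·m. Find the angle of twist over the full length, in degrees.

9.52°

J = πd⁴/32 = π(0.0312)⁴/32 = 9.303×10^-8 m⁴.
θ = T·L/(G·J) = 673.0 × 0.386 / (16.8×10⁹ × 9.303×10^-8) = 0.1662 rad.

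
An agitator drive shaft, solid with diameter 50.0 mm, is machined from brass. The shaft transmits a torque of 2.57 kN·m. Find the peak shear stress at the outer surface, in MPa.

105 MPa

J = πd⁴/32 = π(0.0500)⁴/32 = 6.136×10^-7 m⁴.
τ_max = T·r/J = 2570 × 0.0250 / 6.136×10^-7 = 1.047×10^8 Pa.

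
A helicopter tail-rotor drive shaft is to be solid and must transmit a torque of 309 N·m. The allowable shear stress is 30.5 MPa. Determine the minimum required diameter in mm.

37.2 mm

For a solid shaft τ_max = 16T/(πd³), so d = (16T/(π τ_allow))^(1/3) = (16·309.0/(π·3.05×10^7))^(1/3) = 0.03723 m.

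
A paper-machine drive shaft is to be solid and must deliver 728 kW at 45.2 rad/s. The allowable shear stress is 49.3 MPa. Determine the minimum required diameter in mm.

118 mm

ω = 45.2 rad/s, so T = P/ω = 728×10³ / 45.20 = 16110 N·m.
For a solid shaft τ_max = 16T/(πd³), so d = (16T/(π τ_allow))^(1/3) = (16·16110/(π·4.93×10^7))^(1/3) = 0.1185 m.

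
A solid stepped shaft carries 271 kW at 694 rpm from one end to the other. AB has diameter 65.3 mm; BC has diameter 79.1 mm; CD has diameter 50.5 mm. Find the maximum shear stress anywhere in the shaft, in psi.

ω = 2π·694/60 = 72.68 rad/s, so T = P/ω = 271×10³ / 72.68 = 3729 N·m.
Under the same torque, τ_max = 16T/(πd³) is largest where d is smallest — segment CD (d = 50.5 mm).
τ_max = 16·3729/(π·(0.0505)³) = 1.475×10^8 Pa.

21400 psi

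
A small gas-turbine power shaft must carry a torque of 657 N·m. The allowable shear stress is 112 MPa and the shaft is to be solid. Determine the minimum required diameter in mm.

For a solid shaft τ_max = 16T/(πd³), so d = (16T/(π τ_allow))^(1/3) = (16·657.0/(π·1.12×10^8))^(1/3) = 0.03103 m.

31.0 mm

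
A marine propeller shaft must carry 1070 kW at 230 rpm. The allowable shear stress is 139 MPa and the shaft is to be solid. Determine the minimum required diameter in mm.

ω = 2π·230/60 = 24.09 rad/s, so T = P/ω = 1070×10³ / 24.09 = 44420 N·m.
For a solid shaft τ_max = 16T/(πd³), so d = (16T/(π τ_allow))^(1/3) = (16·44420/(π·1.39×10^8))^(1/3) = 0.1176 m.

118 mm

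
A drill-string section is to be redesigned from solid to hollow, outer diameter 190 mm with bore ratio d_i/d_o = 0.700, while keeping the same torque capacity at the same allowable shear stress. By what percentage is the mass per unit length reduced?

Equal τ_max and T ⇒ the solid shaft needs d_s³ = d_o³(1−k⁴), so d_s = 190·(1−0.700⁴)^(1/3) = 173.4 mm.
Area ratio A_h/A_s = d_o²(1−k²)/d_s² = (1−k²)/(1−k⁴)^(2/3) = 0.6124.
Mass saving = 1 − 0.6124 = 38.8 %.

38.8 %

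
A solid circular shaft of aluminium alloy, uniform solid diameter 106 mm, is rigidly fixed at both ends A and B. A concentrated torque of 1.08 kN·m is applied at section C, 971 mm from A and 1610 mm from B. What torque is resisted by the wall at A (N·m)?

674 N·m

With uniform GJ and both ends fixed, compatibility θ_AC = θ_CB gives T_A·a = T_B·b, together with T_A + T_B = T₀.
T_A = T₀·b/(a+b) = 1080·1610/2581 = 673.7 N·m; T_B = 406.3 N·m.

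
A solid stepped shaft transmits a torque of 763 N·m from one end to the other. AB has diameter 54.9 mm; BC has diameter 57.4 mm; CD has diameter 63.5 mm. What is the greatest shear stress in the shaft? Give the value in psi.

Under the same torque, τ_max = 16T/(πd³) is largest where d is smallest — segment AB (d = 54.9 mm).
τ_max = 16·763.0/(π·(0.0549)³) = 2.348×10^7 Pa.

3410 psi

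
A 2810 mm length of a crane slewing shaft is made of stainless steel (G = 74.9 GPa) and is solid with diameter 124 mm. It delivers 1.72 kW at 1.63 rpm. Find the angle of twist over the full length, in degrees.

ω = 2π·1.63/60 = 0.1707 rad/s, so T = P/ω = 1.72×10³ / 0.1707 = 10080 N·m.
J = πd⁴/32 = π(0.124)⁴/32 = 2.321×10^-5 m⁴.
θ = T·L/(G·J) = 10080 × 2.81 / (74.9×10⁹ × 2.321×10^-5) = 0.01629 rad.

0.933°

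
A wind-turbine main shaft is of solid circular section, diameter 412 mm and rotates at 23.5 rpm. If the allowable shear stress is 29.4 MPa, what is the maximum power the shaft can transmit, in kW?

993 kW

J = πd⁴/32 = π(0.412)⁴/32 = 2.829×10^-3 m⁴.
T_max = τ_allow·J/r = 2.94×10^7 × 2.829×10^-3 / 0.206 = 403700 N·m.
ω = 2π·23.5/60 = 2.461 rad/s, so P_max = T_max·ω = 9.935×10^5 W.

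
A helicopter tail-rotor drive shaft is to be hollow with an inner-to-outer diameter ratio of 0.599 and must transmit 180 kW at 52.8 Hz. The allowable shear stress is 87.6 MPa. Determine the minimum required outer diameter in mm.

33.1 mm

ω = 2π·52.8 = 331.8 rad/s, so T = P/ω = 180×10³ / 331.8 = 542.6 N·m.
For a hollow shaft with d_i/d_o = 0.599: τ_max = 16T/(π d_o³ (1−k⁴)), so d_o = [16T/(π τ_allow (1−k⁴))]^(1/3) = [16·542.6/(π·8.76×10^7·0.8713)]^(1/3) = 0.03308 m.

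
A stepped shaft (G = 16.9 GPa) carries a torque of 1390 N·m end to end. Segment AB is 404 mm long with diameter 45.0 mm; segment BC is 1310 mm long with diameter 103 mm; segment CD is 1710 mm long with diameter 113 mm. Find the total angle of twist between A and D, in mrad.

101 mrad

J_AB = π(0.0450)⁴/32 = 4.03×10^-7 m⁴; J_BC = π(0.103)⁴/32 = 1.10×10^-5 m⁴; J_CD = π(0.113)⁴/32 = 1.60×10^-5 m⁴.
θ = (T/G)·Σ L_i/J_i = (1390/16.9×10⁹)·(0.404/4.03×10^-7 + 1.31/1.10×10^-5 + 1.71/1.60×10^-5) = 0.1011 rad.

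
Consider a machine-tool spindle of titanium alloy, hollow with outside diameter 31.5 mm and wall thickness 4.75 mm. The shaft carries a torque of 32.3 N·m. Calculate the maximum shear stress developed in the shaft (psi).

J = π(d_o⁴ − d_i⁴)/32 = π(0.0315⁴ − 0.0220⁴)/32 = 7.366×10^-8 m⁴.
τ_max = T·r/J = 32.30 × 0.0158 / 7.366×10^-8 = 6.906×10^6 Pa.

1000 psi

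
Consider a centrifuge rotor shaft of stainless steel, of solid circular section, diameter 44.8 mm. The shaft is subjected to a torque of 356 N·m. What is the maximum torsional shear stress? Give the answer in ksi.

2.92 ksi

J = πd⁴/32 = π(0.0448)⁴/32 = 3.955×10^-7 m⁴.
τ_max = T·r/J = 356.0 × 0.0224 / 3.955×10^-7 = 2.016×10^7 Pa.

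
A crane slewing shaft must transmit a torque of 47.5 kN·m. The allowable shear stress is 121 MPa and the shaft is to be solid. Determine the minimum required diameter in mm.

For a solid shaft τ_max = 16T/(πd³), so d = (16T/(π τ_allow))^(1/3) = (16·47500/(π·1.21×10^8))^(1/3) = 0.1260 m.

126 mm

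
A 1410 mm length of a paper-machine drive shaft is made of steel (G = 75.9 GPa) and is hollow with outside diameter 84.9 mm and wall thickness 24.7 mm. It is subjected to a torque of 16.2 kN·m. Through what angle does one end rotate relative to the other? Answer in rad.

0.0609 rad

J = π(d_o⁴ − d_i⁴)/32 = π(0.0849⁴ − 0.0355⁴)/32 = 4.945×10^-6 m⁴.
θ = T·L/(G·J) = 16200 × 1.41 / (75.9×10⁹ × 4.945×10^-6) = 0.06086 rad.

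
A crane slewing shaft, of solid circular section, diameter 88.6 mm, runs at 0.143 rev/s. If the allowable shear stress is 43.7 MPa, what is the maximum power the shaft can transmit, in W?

J = πd⁴/32 = π(0.0886)⁴/32 = 6.050×10^-6 m⁴.
T_max = τ_allow·J/r = 4.37×10^7 × 6.050×10^-6 / 0.0443 = 5968 N·m.
ω = 2π·0.143 = 0.8985 rad/s, so P_max = T_max·ω = 5362 W.

5360 W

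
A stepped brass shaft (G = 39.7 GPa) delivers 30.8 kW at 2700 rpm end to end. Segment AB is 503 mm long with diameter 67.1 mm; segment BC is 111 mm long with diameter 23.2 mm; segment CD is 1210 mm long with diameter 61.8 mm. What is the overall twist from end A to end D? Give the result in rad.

ω = 2π·2700/60 = 282.7 rad/s, so T = P/ω = 30.8×10³ / 282.7 = 108.9 N·m.
J_AB = π(0.0671)⁴/32 = 1.99×10^-6 m⁴; J_BC = π(0.0232)⁴/32 = 2.84×10^-8 m⁴; J_CD = π(0.0618)⁴/32 = 1.43×10^-6 m⁴.
θ = (T/G)·Σ L_i/J_i = (108.9/39.7×10⁹)·(0.503/1.99×10^-6 + 0.111/2.84×10^-8 + 1.21/1.43×10^-6) = 0.01372 rad.

0.0137 rad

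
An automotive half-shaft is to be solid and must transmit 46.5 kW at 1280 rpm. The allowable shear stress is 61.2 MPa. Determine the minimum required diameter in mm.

30.7 mm

ω = 2π·1280/60 = 134.0 rad/s, so T = P/ω = 46.5×10³ / 134.0 = 346.9 N·m.
For a solid shaft τ_max = 16T/(πd³), so d = (16T/(π τ_allow))^(1/3) = (16·346.9/(π·6.12×10^7))^(1/3) = 0.03068 m.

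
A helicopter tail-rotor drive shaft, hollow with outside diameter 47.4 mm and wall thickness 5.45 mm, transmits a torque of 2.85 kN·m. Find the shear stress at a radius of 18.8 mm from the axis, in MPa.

J = π(d_o⁴ − d_i⁴)/32 = π(0.0474⁴ − 0.0365⁴)/32 = 3.213×10^-7 m⁴.
Shear stress varies linearly with radius: τ = T·r/J = 2850 × 0.0188 / 3.213×10^-7 = 1.667×10^8 Pa.

167 MPa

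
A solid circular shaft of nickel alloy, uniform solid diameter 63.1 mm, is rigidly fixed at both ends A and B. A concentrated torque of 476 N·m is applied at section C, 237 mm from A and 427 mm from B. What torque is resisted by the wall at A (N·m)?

306 N·m

With uniform GJ and both ends fixed, compatibility θ_AC = θ_CB gives T_A·a = T_B·b, together with T_A + T_B = T₀.
T_A = T₀·b/(a+b) = 476.0·427/664.0 = 306.1 N·m; T_B = 169.9 N·m.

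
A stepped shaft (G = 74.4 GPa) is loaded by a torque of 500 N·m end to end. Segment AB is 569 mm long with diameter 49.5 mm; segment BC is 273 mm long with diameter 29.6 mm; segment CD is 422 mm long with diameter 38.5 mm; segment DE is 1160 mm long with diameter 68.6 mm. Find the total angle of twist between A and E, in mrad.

47.6 mrad

J_AB = π(0.0495)⁴/32 = 5.89×10^-7 m⁴; J_BC = π(0.0296)⁴/32 = 7.54×10^-8 m⁴; J_CD = π(0.0385)⁴/32 = 2.16×10^-7 m⁴; J_DE = π(0.0686)⁴/32 = 2.17×10^-6 m⁴.
θ = (T/G)·Σ L_i/J_i = (500.0/74.4×10⁹)·(0.569/5.89×10^-7 + 0.273/7.54×10^-8 + 0.422/2.16×10^-7 + 1.16/2.17×10^-6) = 0.04757 rad.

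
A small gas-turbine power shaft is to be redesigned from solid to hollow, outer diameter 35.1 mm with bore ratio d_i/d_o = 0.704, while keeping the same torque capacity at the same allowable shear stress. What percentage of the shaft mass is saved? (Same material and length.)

39.1 %

Equal τ_max and T ⇒ the solid shaft needs d_s³ = d_o³(1−k⁴), so d_s = 35.1·(1−0.704⁴)^(1/3) = 31.95 mm.
Area ratio A_h/A_s = d_o²(1−k²)/d_s² = (1−k²)/(1−k⁴)^(2/3) = 0.6087.
Mass saving = 1 − 0.6087 = 39.1 %.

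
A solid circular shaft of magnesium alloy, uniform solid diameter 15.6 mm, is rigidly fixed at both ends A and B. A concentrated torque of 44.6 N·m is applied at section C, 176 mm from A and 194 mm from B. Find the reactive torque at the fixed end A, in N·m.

With uniform GJ and both ends fixed, compatibility θ_AC = θ_CB gives T_A·a = T_B·b, together with T_A + T_B = T₀.
T_A = T₀·b/(a+b) = 44.60·194/370.0 = 23.38 N·m; T_B = 21.22 N·m.

23.4 N·m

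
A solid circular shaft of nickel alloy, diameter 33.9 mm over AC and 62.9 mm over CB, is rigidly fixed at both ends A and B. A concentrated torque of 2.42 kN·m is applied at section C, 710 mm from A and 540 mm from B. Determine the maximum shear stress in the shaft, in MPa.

46.5 MPa

Compatibility: T_A·a/J_AC = T_B·b/J_CB with T_A + T_B = T₀.
J_AC = 1.30×10^-7 m⁴, J_CB = 1.54×10^-6 m⁴, so T_A = T₀·(J_AC/a)/((J_AC/a)+(J_CB/b)) = 145.9 N·m, T_B = 2274 N·m.
τ in each portion: τ_AC = 1.91×10^7 Pa, τ_CB = 4.65×10^7 Pa; maximum is in CB.
τ_max = T_CB·r/J = 2274·0.0314/1.54×10^-6 = 4.654×10^7 Pa.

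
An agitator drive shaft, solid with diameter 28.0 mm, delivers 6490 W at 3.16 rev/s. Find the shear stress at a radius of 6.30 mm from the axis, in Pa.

3.41e7 Pa

ω = 2π·3.16 = 19.85 rad/s, so T = P/ω = 6490 / 19.85 = 326.9 N·m.
J = πd⁴/32 = π(0.0280)⁴/32 = 6.034×10^-8 m⁴.
Shear stress varies linearly with radius: τ = T·r/J = 326.9 × 0.00630 / 6.034×10^-8 = 3.413×10^7 Pa.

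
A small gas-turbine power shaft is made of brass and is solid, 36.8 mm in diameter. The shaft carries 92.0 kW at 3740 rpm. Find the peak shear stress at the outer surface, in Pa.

2.40e7 Pa

ω = 2π·3740/60 = 391.7 rad/s, so T = P/ω = 92.0×10³ / 391.7 = 234.9 N·m.
J = πd⁴/32 = π(0.0368)⁴/32 = 1.800×10^-7 m⁴.
τ_max = T·r/J = 234.9 × 0.0184 / 1.800×10^-7 = 2.401×10^7 Pa.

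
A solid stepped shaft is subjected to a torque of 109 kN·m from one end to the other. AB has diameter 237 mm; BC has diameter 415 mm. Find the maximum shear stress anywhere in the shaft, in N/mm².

Under the same torque, τ_max = 16T/(πd³) is largest where d is smallest — segment AB (d = 237 mm).
τ_max = 16·109000/(π·(0.237)³) = 4.170×10^7 Pa.

41.7 N/mm²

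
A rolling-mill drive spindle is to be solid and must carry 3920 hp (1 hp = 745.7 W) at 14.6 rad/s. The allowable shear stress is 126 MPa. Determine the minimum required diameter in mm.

ω = 14.6 rad/s, so T = P/ω = 3920×745.7 / 14.60 = 200200 N·m.
For a solid shaft τ_max = 16T/(πd³), so d = (16T/(π τ_allow))^(1/3) = (16·200200/(π·1.26×10^8))^(1/3) = 0.2008 m.

201 mm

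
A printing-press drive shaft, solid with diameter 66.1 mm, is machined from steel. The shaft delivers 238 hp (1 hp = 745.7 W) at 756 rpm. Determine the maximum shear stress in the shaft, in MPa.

ω = 2π·756/60 = 79.17 rad/s, so T = P/ω = 238×745.7 / 79.17 = 2242 N·m.
J = πd⁴/32 = π(0.0661)⁴/32 = 1.874×10^-6 m⁴.
τ_max = T·r/J = 2242 × 0.0330 / 1.874×10^-6 = 3.953×10^7 Pa.

39.5 MPa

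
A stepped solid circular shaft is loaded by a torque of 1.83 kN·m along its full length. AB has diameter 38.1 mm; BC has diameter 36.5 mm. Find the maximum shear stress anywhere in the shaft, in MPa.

192 MPa

Under the same torque, τ_max = 16T/(πd³) is largest where d is smallest — segment BC (d = 36.5 mm).
τ_max = 16·1830/(π·(0.0365)³) = 1.917×10^8 Pa.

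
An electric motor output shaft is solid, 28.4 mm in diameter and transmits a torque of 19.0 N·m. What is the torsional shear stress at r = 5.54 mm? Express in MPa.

J = πd⁴/32 = π(0.0284)⁴/32 = 6.387×10^-8 m⁴.
Shear stress varies linearly with radius: τ = T·r/J = 19.00 × 0.00554 / 6.387×10^-8 = 1.648×10^6 Pa.

1.65 MPa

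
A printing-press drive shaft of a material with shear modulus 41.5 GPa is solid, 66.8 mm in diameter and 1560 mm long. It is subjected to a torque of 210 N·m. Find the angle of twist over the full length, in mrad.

J = πd⁴/32 = π(0.0668)⁴/32 = 1.955×10^-6 m⁴.
θ = T·L/(G·J) = 210.0 × 1.56 / (41.5×10⁹ × 1.955×10^-6) = 4.038×10^-3 rad.

4.04 mrad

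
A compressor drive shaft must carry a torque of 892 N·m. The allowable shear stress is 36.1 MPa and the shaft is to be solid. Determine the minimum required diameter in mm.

For a solid shaft τ_max = 16T/(πd³), so d = (16T/(π τ_allow))^(1/3) = (16·892.0/(π·3.61×10^7))^(1/3) = 0.05011 m.

50.1 mm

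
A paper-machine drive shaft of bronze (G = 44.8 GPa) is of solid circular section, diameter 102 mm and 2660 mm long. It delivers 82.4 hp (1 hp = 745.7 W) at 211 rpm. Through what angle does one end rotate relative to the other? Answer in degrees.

ω = 2π·211/60 = 22.10 rad/s, so T = P/ω = 82.4×745.7 / 22.10 = 2781 N·m.
J = πd⁴/32 = π(0.102)⁴/32 = 1.063×10^-5 m⁴.
θ = T·L/(G·J) = 2781 × 2.66 / (44.8×10⁹ × 1.063×10^-5) = 0.01554 rad.

0.890°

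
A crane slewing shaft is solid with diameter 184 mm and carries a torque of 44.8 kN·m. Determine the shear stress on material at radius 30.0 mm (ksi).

1.73 ksi

J = πd⁴/32 = π(0.184)⁴/32 = 1.125×10^-4 m⁴.
Shear stress varies linearly with radius: τ = T·r/J = 44800 × 0.0300 / 1.125×10^-4 = 1.194×10^7 Pa.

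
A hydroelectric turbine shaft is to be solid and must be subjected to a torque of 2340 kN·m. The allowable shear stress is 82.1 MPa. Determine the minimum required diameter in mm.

For a solid shaft τ_max = 16T/(πd³), so d = (16T/(π τ_allow))^(1/3) = (16·2.340e6/(π·8.21×10^7))^(1/3) = 0.5256 m.

526 mm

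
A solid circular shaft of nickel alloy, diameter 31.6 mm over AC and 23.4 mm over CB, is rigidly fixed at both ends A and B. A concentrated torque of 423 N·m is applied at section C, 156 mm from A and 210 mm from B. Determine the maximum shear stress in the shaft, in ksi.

Compatibility: T_A·a/J_AC = T_B·b/J_CB with T_A + T_B = T₀.
J_AC = 9.79×10^-8 m⁴, J_CB = 2.94×10^-8 m⁴, so T_A = T₀·(J_AC/a)/((J_AC/a)+(J_CB/b)) = 345.8 N·m, T_B = 77.23 N·m.
τ in each portion: τ_AC = 5.58×10^7 Pa, τ_CB = 3.07×10^7 Pa; maximum is in AC.
τ_max = T_AC·r/J = 345.8·0.0158/9.79×10^-8 = 5.581×10^7 Pa.

8.09 ksi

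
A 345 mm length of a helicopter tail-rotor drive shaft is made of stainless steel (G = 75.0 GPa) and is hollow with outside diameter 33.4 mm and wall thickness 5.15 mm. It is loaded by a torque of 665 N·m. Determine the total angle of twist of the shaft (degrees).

1.86°

J = π(d_o⁴ − d_i⁴)/32 = π(0.0334⁴ − 0.0231⁴)/32 = 9.422×10^-8 m⁴.
θ = T·L/(G·J) = 665.0 × 0.345 / (75.0×10⁹ × 9.422×10^-8) = 0.03247 rad.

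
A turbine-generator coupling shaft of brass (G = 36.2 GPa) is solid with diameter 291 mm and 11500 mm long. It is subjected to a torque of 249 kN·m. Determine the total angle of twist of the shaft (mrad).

J = πd⁴/32 = π(0.291)⁴/32 = 7.040×10^-4 m⁴.
θ = T·L/(G·J) = 249000 × 11.5 / (36.2×10⁹ × 7.040×10^-4) = 0.1124 rad.

112 mrad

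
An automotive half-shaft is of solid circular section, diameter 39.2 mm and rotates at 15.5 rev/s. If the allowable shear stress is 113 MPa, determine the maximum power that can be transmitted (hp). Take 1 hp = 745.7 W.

175 hp

J = πd⁴/32 = π(0.0392)⁴/32 = 2.318×10^-7 m⁴.
T_max = τ_allow·J/r = 1.13×10^8 × 2.318×10^-7 / 0.0196 = 1336 N·m.
ω = 2π·15.5 = 97.39 rad/s, so P_max = T_max·ω = 1.302×10^5 W.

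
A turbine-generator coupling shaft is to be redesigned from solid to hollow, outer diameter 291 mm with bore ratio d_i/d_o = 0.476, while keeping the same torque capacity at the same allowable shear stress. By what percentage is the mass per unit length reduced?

19.9 %

Equal τ_max and T ⇒ the solid shaft needs d_s³ = d_o³(1−k⁴), so d_s = 291·(1−0.476⁴)^(1/3) = 285.9 mm.
Area ratio A_h/A_s = d_o²(1−k²)/d_s² = (1−k²)/(1−k⁴)^(2/3) = 0.8011.
Mass saving = 1 − 0.8011 = 19.9 %.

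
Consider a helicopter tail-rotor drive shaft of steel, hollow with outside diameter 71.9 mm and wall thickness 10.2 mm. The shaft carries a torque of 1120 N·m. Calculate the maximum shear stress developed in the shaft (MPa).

20.8 MPa

J = π(d_o⁴ − d_i⁴)/32 = π(0.0719⁴ − 0.0515⁴)/32 = 1.933×10^-6 m⁴.
τ_max = T·r/J = 1120 × 0.0360 / 1.933×10^-6 = 2.083×10^7 Pa.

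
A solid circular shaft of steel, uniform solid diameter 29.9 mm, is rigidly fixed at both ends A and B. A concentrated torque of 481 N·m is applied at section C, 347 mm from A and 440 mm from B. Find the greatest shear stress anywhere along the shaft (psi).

With uniform GJ and both ends fixed, compatibility θ_AC = θ_CB gives T_A·a = T_B·b, together with T_A + T_B = T₀.
T_A = T₀·b/(a+b) = 481.0·440/787.0 = 268.9 N·m; T_B = 212.1 N·m.
τ in each portion: τ_AC = 5.12×10^7 Pa, τ_CB = 4.04×10^7 Pa; maximum is in AC.
τ_max = T_AC·r/J = 268.9·0.0149/7.85×10^-8 = 5.124×10^7 Pa.

7430 psi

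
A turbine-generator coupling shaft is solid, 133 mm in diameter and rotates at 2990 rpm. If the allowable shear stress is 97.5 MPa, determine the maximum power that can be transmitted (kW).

14100 kW

J = πd⁴/32 = π(0.133)⁴/32 = 3.072×10^-5 m⁴.
T_max = τ_allow·J/r = 9.75×10^7 × 3.072×10^-5 / 0.0665 = 45040 N·m.
ω = 2π·2990/60 = 313.1 rad/s, so P_max = T_max·ω = 1.410×10^7 W.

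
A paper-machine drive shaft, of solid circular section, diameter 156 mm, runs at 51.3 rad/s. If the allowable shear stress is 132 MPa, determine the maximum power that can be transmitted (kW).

5050 kW

J = πd⁴/32 = π(0.156)⁴/32 = 5.814×10^-5 m⁴.
T_max = τ_allow·J/r = 1.32×10^8 × 5.814×10^-5 / 0.0780 = 98400 N·m.
ω = 51.3 rad/s, so P_max = T_max·ω = 5.048×10^6 W.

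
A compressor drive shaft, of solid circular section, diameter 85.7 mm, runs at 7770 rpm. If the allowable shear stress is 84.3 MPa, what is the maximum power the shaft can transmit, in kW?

8480 kW

J = πd⁴/32 = π(0.0857)⁴/32 = 5.296×10^-6 m⁴.
T_max = τ_allow·J/r = 8.43×10^7 × 5.296×10^-6 / 0.0428 = 10420 N·m.
ω = 2π·7770/60 = 813.7 rad/s, so P_max = T_max·ω = 8.477×10^6 W.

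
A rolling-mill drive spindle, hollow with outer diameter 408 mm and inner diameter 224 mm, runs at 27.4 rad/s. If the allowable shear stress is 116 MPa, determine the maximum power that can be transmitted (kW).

38500 kW

J = π(d_o⁴ − d_i⁴)/32 = π(0.408⁴ − 0.224⁴)/32 = 2.473×10^-3 m⁴.
T_max = τ_allow·J/r = 1.16×10^8 × 2.473×10^-3 / 0.204 = 1.406e6 N·m.
ω = 27.4 rad/s, so P_max = T_max·ω = 3.853×10^7 W.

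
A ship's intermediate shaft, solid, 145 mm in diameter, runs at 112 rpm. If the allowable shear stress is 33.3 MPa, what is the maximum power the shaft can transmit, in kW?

J = πd⁴/32 = π(0.145)⁴/32 = 4.340×10^-5 m⁴.
T_max = τ_allow·J/r = 3.33×10^7 × 4.340×10^-5 / 0.0725 = 19930 N·m.
ω = 2π·112/60 = 11.73 rad/s, so P_max = T_max·ω = 2.338×10^5 W.

234 kW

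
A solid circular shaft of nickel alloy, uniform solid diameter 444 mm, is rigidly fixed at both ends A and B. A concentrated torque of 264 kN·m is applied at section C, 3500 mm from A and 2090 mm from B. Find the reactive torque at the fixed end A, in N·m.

98700 N·m

With uniform GJ and both ends fixed, compatibility θ_AC = θ_CB gives T_A·a = T_B·b, together with T_A + T_B = T₀.
T_A = T₀·b/(a+b) = 264000·2090/5590 = 98700 N·m; T_B = 165300 N·m.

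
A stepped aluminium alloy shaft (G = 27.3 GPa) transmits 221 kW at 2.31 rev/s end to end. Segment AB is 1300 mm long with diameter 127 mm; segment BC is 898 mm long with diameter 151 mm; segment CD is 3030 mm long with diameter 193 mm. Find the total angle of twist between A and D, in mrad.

50.6 mrad

ω = 2π·2.31 = 14.51 rad/s, so T = P/ω = 221×10³ / 14.51 = 15230 N·m.
J_AB = π(0.127)⁴/32 = 2.55×10^-5 m⁴; J_BC = π(0.151)⁴/32 = 5.10×10^-5 m⁴; J_CD = π(0.193)⁴/32 = 1.36×10^-4 m⁴.
θ = (T/G)·Σ L_i/J_i = (15230/27.3×10⁹)·(1.30/2.55×10^-5 + 0.898/5.10×10^-5 + 3.03/1.36×10^-4) = 0.05061 rad.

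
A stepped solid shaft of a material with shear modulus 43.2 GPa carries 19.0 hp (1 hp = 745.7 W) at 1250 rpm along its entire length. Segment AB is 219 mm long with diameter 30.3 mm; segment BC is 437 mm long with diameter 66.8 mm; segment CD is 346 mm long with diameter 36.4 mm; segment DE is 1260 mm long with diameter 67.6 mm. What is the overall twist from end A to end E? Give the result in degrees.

ω = 2π·1250/60 = 130.9 rad/s, so T = P/ω = 19.0×745.7 / 130.9 = 108.2 N·m.
J_AB = π(0.0303)⁴/32 = 8.28×10^-8 m⁴; J_BC = π(0.0668)⁴/32 = 1.95×10^-6 m⁴; J_CD = π(0.0364)⁴/32 = 1.72×10^-7 m⁴; J_DE = π(0.0676)⁴/32 = 2.05×10^-6 m⁴.
θ = (T/G)·Σ L_i/J_i = (108.2/43.2×10⁹)·(0.219/8.28×10^-8 + 0.437/1.95×10^-6 + 0.346/1.72×10^-7 + 1.26/2.05×10^-6) = 0.01376 rad.

0.788°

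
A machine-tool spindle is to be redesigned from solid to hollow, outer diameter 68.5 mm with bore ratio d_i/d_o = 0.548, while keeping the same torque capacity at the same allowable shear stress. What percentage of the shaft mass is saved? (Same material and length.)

25.5 %

Equal τ_max and T ⇒ the solid shaft needs d_s³ = d_o³(1−k⁴), so d_s = 68.5·(1−0.548⁴)^(1/3) = 66.38 mm.
Area ratio A_h/A_s = d_o²(1−k²)/d_s² = (1−k²)/(1−k⁴)^(2/3) = 0.7452.
Mass saving = 1 − 0.7452 = 25.5 %.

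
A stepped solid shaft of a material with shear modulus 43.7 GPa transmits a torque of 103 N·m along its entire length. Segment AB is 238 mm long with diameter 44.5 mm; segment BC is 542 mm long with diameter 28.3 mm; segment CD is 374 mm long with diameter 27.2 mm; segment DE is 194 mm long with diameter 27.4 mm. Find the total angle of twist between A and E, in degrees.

J_AB = π(0.0445)⁴/32 = 3.85×10^-7 m⁴; J_BC = π(0.0283)⁴/32 = 6.30×10^-8 m⁴; J_CD = π(0.0272)⁴/32 = 5.37×10^-8 m⁴; J_DE = π(0.0274)⁴/32 = 5.53×10^-8 m⁴.
θ = (T/G)·Σ L_i/J_i = (103.0/43.7×10⁹)·(0.238/3.85×10^-7 + 0.542/6.30×10^-8 + 0.374/5.37×10^-8 + 0.194/5.53×10^-8) = 0.04641 rad.

2.66°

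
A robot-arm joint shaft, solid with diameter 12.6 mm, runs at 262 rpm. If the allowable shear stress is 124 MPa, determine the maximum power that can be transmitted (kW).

J = πd⁴/32 = π(0.0126)⁴/32 = 2.474×10^-9 m⁴.
T_max = τ_allow·J/r = 1.24×10^8 × 2.474×10^-9 / 0.00630 = 48.70 N·m.
ω = 2π·262/60 = 27.44 rad/s, so P_max = T_max·ω = 1336 W.

1.34 kW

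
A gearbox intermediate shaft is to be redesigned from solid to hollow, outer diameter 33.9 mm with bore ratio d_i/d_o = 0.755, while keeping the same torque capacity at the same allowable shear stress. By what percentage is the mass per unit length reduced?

Equal τ_max and T ⇒ the solid shaft needs d_s³ = d_o³(1−k⁴), so d_s = 33.9·(1−0.755⁴)^(1/3) = 29.74 mm.
Area ratio A_h/A_s = d_o²(1−k²)/d_s² = (1−k²)/(1−k⁴)^(2/3) = 0.5587.
Mass saving = 1 − 0.5587 = 44.1 %.

44.1 %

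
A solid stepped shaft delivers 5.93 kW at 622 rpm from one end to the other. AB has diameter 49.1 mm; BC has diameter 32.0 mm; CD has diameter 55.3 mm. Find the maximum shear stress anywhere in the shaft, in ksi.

ω = 2π·622/60 = 65.14 rad/s, so T = P/ω = 5.93×10³ / 65.14 = 91.04 N·m.
Under the same torque, τ_max = 16T/(πd³) is largest where d is smallest — segment BC (d = 32.0 mm).
τ_max = 16·91.04/(π·(0.0320)³) = 1.415×10^7 Pa.

2.05 ksi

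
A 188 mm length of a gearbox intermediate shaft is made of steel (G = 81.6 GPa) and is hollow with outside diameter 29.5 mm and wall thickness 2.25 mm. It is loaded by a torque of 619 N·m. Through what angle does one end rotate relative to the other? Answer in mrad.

J = π(d_o⁴ − d_i⁴)/32 = π(0.0295⁴ − 0.0250⁴)/32 = 3.600×10^-8 m⁴.
θ = T·L/(G·J) = 619.0 × 0.188 / (81.6×10⁹ × 3.600×10^-8) = 0.03961 rad.

39.6 mrad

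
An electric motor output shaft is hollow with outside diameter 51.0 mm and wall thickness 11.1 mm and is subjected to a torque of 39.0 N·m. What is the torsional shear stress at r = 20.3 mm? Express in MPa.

1.33 MPa

J = π(d_o⁴ − d_i⁴)/32 = π(0.0510⁴ − 0.0288⁴)/32 = 5.966×10^-7 m⁴.
Shear stress varies linearly with radius: τ = T·r/J = 39.00 × 0.0203 / 5.966×10^-7 = 1.327×10^6 Pa.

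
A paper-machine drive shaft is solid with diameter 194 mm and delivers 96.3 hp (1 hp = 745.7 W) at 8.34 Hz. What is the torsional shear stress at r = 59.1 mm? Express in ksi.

ω = 2π·8.34 = 52.40 rad/s, so T = P/ω = 96.3×745.7 / 52.40 = 1370 N·m.
J = πd⁴/32 = π(0.194)⁴/32 = 1.391×10^-4 m⁴.
Shear stress varies linearly with radius: τ = T·r/J = 1370 × 0.0591 / 1.391×10^-4 = 5.824×10^5 Pa.

0.0845 ksi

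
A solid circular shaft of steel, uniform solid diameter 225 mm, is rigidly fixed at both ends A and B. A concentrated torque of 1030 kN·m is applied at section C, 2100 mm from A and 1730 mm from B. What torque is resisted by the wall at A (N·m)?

With uniform GJ and both ends fixed, compatibility θ_AC = θ_CB gives T_A·a = T_B·b, together with T_A + T_B = T₀.
T_A = T₀·b/(a+b) = 1.030e6·1730/3830 = 465200 N·m; T_B = 564800 N·m.

465000 N·m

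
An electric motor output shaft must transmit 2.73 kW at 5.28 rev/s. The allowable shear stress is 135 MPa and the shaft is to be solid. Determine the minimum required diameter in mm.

ω = 2π·5.28 = 33.18 rad/s, so T = P/ω = 2.73×10³ / 33.18 = 82.29 N·m.
For a solid shaft τ_max = 16T/(πd³), so d = (16T/(π τ_allow))^(1/3) = (16·82.29/(π·1.35×10^8))^(1/3) = 0.01459 m.

14.6 mm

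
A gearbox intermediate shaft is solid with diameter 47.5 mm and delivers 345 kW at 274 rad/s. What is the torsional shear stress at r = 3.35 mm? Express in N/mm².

ω = 274 rad/s, so T = P/ω = 345×10³ / 274.0 = 1259 N·m.
J = πd⁴/32 = π(0.0475)⁴/32 = 4.998×10^-7 m⁴.
Shear stress varies linearly with radius: τ = T·r/J = 1259 × 0.00335 / 4.998×10^-7 = 8.440×10^6 Pa.

8.44 N/mm²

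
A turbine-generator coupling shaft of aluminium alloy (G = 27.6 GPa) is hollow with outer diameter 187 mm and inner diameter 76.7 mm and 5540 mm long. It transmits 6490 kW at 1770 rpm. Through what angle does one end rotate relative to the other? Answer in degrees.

3.45°

ω = 2π·1770/60 = 185.4 rad/s, so T = P/ω = 6490×10³ / 185.4 = 35010 N·m.
J = π(d_o⁴ − d_i⁴)/32 = π(0.187⁴ − 0.0767⁴)/32 = 1.167×10^-4 m⁴.
θ = T·L/(G·J) = 35010 × 5.54 / (27.6×10⁹ × 1.167×10^-4) = 0.06025 rad.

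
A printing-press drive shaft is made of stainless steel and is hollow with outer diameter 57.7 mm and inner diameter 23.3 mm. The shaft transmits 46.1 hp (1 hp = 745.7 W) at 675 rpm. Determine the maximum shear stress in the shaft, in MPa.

ω = 2π·675/60 = 70.69 rad/s, so T = P/ω = 46.1×745.7 / 70.69 = 486.3 N·m.
J = π(d_o⁴ − d_i⁴)/32 = π(0.0577⁴ − 0.0233⁴)/32 = 1.059×10^-6 m⁴.
τ_max = T·r/J = 486.3 × 0.0289 / 1.059×10^-6 = 1.325×10^7 Pa.

13.2 MPa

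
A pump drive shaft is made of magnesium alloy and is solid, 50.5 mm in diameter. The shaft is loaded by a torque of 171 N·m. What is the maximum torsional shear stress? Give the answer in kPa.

6760 kPa

J = πd⁴/32 = π(0.0505)⁴/32 = 6.385×10^-7 m⁴.
τ_max = T·r/J = 171.0 × 0.0253 / 6.385×10^-7 = 6.762×10^6 Pa.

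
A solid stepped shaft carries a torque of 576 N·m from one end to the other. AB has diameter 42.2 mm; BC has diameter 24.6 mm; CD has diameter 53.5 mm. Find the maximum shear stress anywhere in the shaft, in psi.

Under the same torque, τ_max = 16T/(πd³) is largest where d is smallest — segment BC (d = 24.6 mm).
τ_max = 16·576.0/(π·(0.0246)³) = 1.971×10^8 Pa.

28600 psi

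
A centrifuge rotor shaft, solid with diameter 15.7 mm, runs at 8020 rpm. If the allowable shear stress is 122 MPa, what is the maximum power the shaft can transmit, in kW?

J = πd⁴/32 = π(0.0157)⁴/32 = 5.965×10^-9 m⁴.
T_max = τ_allow·J/r = 1.22×10^8 × 5.965×10^-9 / 0.00785 = 92.70 N·m.
ω = 2π·8020/60 = 839.9 rad/s, so P_max = T_max·ω = 7.786×10^4 W.

77.9 kW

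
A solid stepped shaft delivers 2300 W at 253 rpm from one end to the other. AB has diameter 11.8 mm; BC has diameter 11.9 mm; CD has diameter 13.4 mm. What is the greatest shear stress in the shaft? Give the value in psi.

ω = 2π·253/60 = 26.49 rad/s, so T = P/ω = 2300 / 26.49 = 86.81 N·m.
Under the same torque, τ_max = 16T/(πd³) is largest where d is smallest — segment AB (d = 11.8 mm).
τ_max = 16·86.81/(π·(0.0118)³) = 2.691×10^8 Pa.

39000 psi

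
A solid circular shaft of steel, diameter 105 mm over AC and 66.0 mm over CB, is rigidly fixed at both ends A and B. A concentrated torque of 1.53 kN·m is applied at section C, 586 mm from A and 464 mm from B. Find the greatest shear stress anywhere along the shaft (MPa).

5.62 MPa

Compatibility: T_A·a/J_AC = T_B·b/J_CB with T_A + T_B = T₀.
J_AC = 1.19×10^-5 m⁴, J_CB = 1.86×10^-6 m⁴, so T_A = T₀·(J_AC/a)/((J_AC/a)+(J_CB/b)) = 1278 N·m, T_B = 252.0 N·m.
τ in each portion: τ_AC = 5.62×10^6 Pa, τ_CB = 4.46×10^6 Pa; maximum is in AC.
τ_max = T_AC·r/J = 1278·0.0525/1.19×10^-5 = 5.623×10^6 Pa.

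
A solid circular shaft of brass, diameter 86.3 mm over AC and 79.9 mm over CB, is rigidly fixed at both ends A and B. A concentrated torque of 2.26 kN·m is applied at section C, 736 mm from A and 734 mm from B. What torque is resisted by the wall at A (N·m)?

1300 N·m

Compatibility: T_A·a/J_AC = T_B·b/J_CB with T_A + T_B = T₀.
J_AC = 5.45×10^-6 m⁴, J_CB = 4.00×10^-6 m⁴, so T_A = T₀·(J_AC/a)/((J_AC/a)+(J_CB/b)) = 1301 N·m, T_B = 958.7 N·m.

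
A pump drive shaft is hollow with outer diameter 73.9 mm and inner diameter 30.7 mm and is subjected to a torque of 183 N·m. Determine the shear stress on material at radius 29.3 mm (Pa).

1.89e6 Pa

J = π(d_o⁴ − d_i⁴)/32 = π(0.0739⁴ − 0.0307⁴)/32 = 2.841×10^-6 m⁴.
Shear stress varies linearly with radius: τ = T·r/J = 183.0 × 0.0293 / 2.841×10^-6 = 1.887×10^6 Pa.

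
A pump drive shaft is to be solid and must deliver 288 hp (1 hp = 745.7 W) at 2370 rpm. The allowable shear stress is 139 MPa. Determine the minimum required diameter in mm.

31.7 mm

ω = 2π·2370/60 = 248.2 rad/s, so T = P/ω = 288×745.7 / 248.2 = 865.3 N·m.
For a solid shaft τ_max = 16T/(πd³), so d = (16T/(π τ_allow))^(1/3) = (16·865.3/(π·1.39×10^8))^(1/3) = 0.03165 m.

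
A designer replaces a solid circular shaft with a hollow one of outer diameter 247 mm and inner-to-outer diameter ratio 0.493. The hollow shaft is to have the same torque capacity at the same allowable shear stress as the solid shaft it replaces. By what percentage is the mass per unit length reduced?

21.2 %

Equal τ_max and T ⇒ the solid shaft needs d_s³ = d_o³(1−k⁴), so d_s = 247·(1−0.493⁴)^(1/3) = 242.0 mm.
Area ratio A_h/A_s = d_o²(1−k²)/d_s² = (1−k²)/(1−k⁴)^(2/3) = 0.7883.
Mass saving = 1 − 0.7883 = 21.2 %.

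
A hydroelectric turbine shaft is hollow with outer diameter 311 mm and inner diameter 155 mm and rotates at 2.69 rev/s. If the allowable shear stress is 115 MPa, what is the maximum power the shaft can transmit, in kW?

J = π(d_o⁴ − d_i⁴)/32 = π(0.311⁴ − 0.155⁴)/32 = 8.618×10^-4 m⁴.
T_max = τ_allow·J/r = 1.15×10^8 × 8.618×10^-4 / 0.155 = 637300 N·m.
ω = 2π·2.69 = 16.90 rad/s, so P_max = T_max·ω = 1.077×10^7 W.

10800 kW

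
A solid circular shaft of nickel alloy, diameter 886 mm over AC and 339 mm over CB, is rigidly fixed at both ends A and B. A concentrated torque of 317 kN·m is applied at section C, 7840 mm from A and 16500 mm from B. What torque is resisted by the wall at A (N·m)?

Compatibility: T_A·a/J_AC = T_B·b/J_CB with T_A + T_B = T₀.
J_AC = 0.0605 m⁴, J_CB = 1.30×10^-3 m⁴, so T_A = T₀·(J_AC/a)/((J_AC/a)+(J_CB/b)) = 313800 N·m, T_B = 3196 N·m.

314000 N·m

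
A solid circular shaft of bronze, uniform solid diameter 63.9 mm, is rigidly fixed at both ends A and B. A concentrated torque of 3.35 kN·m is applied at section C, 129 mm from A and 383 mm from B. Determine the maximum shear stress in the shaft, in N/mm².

With uniform GJ and both ends fixed, compatibility θ_AC = θ_CB gives T_A·a = T_B·b, together with T_A + T_B = T₀.
T_A = T₀·b/(a+b) = 3350·383/512.0 = 2506 N·m; T_B = 844.0 N·m.
τ in each portion: τ_AC = 4.89×10^7 Pa, τ_CB = 1.65×10^7 Pa; maximum is in AC.
τ_max = T_AC·r/J = 2506·0.0319/1.64×10^-6 = 4.891×10^7 Pa.

48.9 N/mm²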